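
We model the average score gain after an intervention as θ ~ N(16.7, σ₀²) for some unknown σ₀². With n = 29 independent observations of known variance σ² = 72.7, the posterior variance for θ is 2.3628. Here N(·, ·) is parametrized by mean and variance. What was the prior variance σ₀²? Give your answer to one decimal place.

For the Normal–Normal model with known σ², precisions add: τ_n = τ₀ + n/σ².
So 1/σ₀² = 1/2.3628 − 29/72.7 = 0.423227 − 0.398900 = 0.024327.
Hence σ₀² = 1/0.024327 ≈ 41.1.

σ₀² = 41.1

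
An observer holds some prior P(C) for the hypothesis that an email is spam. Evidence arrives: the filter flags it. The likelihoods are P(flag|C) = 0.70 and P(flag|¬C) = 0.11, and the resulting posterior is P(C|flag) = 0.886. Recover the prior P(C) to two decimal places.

Bayes' rule in odds form gives O(C|E) = O(C)·[P(E|C)/P(E|¬C)], hence O(C) = O(C|E)/LR.
Posterior odds = 0.886/(1−0.886) = 7.7719. LR = 0.70/0.11 = 6.3636.
Prior odds = 7.7719/6.3636 = 1.2213, so P(C) = 1.2213/(1+1.2213) ≈ 0.55.

P(C) = 0.55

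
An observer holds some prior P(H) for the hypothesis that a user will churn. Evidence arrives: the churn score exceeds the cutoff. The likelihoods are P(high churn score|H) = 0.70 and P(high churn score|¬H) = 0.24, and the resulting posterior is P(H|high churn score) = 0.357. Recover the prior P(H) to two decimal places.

Bayes' rule in odds form gives O(H|E) = O(H)·[P(E|H)/P(E|¬H)], hence O(H) = O(H|E)/LR.
Posterior odds = 0.357/(1−0.357) = 0.5552. LR = 0.70/0.24 = 2.9167.
Prior odds = 0.5552/2.9167 = 0.1904, so P(H) = 0.1904/(1+0.1904) ≈ 0.16.

P(H) = 0.16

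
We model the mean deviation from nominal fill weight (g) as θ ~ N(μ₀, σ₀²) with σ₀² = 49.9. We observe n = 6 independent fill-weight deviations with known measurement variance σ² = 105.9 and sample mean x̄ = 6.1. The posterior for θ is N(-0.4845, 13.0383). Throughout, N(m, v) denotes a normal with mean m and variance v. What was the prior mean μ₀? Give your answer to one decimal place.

μ₀ = -19.1

With known observation variance, the Normal–Normal posterior has precision τ_n = τ₀ + n/σ² and mean μ_n = (τ₀μ₀ + (n/σ²)x̄)/τ_n.
Here τ₀ = 1/49.9 = 0.020040 and τ_data = 6/105.9 = 0.056657, so τ_n = 0.076697.
Rearranging for μ₀: μ₀ = (μ_n·τ_n − τ_data·x̄)/τ₀ = (-0.4845·0.076697 − 0.056657·6.1) / 0.020040 = -0.382767/0.020040 ≈ -19.1.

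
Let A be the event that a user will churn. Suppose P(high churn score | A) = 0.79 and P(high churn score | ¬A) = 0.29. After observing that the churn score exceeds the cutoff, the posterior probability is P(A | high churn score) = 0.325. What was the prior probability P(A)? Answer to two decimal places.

P(A) = 0.15

In odds form, posterior odds = prior odds × likelihood ratio, so prior odds = posterior odds ÷ LR.
Posterior odds = 0.325/(1−0.325) = 0.4815. LR = 0.79/0.29 = 2.7241.
Prior odds = 0.4815/2.7241 = 0.1768, so P(A) = 0.1768/(1+0.1768) ≈ 0.15.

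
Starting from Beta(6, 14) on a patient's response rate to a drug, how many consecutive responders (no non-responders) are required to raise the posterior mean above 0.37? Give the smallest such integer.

After k responders and 0 non-responders the posterior is Beta(6+k, 14), with mean (6+k)/(6+14+k).
Set (6+k)/(20+k) > 0.37 and solve: k > (0.37·20 − 6)/(1 − 0.37) = 2.222.
The smallest integer exceeding 2.222 is 3, and checking k=3: (9)/(23) = 0.3913 > 0.37.

k = 3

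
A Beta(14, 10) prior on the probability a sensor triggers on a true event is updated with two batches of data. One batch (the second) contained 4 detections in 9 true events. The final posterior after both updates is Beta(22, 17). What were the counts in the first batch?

4 detections and 2 misses

Sequential conjugate updates are equivalent to a single update on the pooled data, so total successes = posterior α − prior α and total failures = posterior β − prior β.
Total across both batches: 22−14=8 detections, 17−10=7 misses.
Subtract the second batch: 8−4=4 detections and 7−5=2 misses.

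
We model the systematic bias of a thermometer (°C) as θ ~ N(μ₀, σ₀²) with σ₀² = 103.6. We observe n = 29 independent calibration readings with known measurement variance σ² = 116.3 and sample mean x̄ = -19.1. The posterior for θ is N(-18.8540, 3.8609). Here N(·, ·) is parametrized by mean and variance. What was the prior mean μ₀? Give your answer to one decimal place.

μ₀ = -12.5

The posterior mean is a precision-weighted average: μ_n = (τ₀μ₀ + τ_data·x̄)/(τ₀+τ_data), with τ₀=1/σ₀² and τ_data=n/σ².
Here τ₀ = 1/103.6 = 0.009653 and τ_data = 29/116.3 = 0.249355, so τ_n = 0.259008.
Rearranging for μ₀: μ₀ = (μ_n·τ_n − τ_data·x̄)/τ₀ = (-18.8540·0.259008 − 0.249355·-19.1) / 0.009653 = -0.120656/0.009653 ≈ -12.5.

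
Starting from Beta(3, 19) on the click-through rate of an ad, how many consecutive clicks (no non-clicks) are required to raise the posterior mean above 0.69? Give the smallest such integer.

k = 40

After k clicks and 0 non-clicks the posterior is Beta(3+k, 19), with mean (3+k)/(3+19+k).
Set (3+k)/(22+k) > 0.69 and solve: k > (0.69·22 − 3)/(1 − 0.69) = 39.290.
The smallest integer exceeding 39.290 is 40.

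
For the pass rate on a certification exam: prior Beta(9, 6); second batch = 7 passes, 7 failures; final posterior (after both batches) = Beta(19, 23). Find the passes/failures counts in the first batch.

3 passes and 10 failures

Sequential conjugate updates are equivalent to a single update on the pooled data, so total successes = posterior α − prior α and total failures = posterior β − prior β.
Total across both batches: 19−9=10 passes, 23−6=17 failures.
Subtract the second batch: 10−7=3 passes and 17−7=10 failures.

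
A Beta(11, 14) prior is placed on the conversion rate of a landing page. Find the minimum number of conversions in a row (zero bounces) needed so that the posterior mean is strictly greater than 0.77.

After k conversions and 0 bounces the posterior is Beta(11+k, 14), with mean (11+k)/(11+14+k).
Set (11+k)/(25+k) > 0.77 and solve: k > (0.77·25 − 11)/(1 − 0.77) = 35.870.
The smallest integer exceeding 35.870 is 36, and checking k=36: (47)/(61) = 0.7705 > 0.77.

k = 36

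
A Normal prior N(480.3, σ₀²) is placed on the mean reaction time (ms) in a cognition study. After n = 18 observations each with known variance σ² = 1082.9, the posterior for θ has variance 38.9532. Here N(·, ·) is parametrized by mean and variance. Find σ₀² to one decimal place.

Posterior precision equals prior precision plus data precision: 1/σ_n² = 1/σ₀² + n/σ².
So 1/σ₀² = 1/38.9532 − 18/1082.9 = 0.025672 − 0.016622 = 0.009050.
Hence σ₀² = 1/0.009050 ≈ 110.5.

σ₀² = 110.5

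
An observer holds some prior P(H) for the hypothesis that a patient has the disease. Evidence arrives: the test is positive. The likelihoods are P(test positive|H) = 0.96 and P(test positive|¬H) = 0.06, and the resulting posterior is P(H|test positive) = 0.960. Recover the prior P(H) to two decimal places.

P(H) = 0.60

Bayes' rule in odds form gives O(H|E) = O(H)·[P(E|H)/P(E|¬H)], hence O(H) = O(H|E)/LR.
Posterior odds = 0.960/(1−0.960) = 24.0000. LR = 0.96/0.06 = 16.0000.
Prior odds = 24.0000/16.0000 = 1.5000, so P(H) = 1.5000/(1+1.5000) ≈ 0.60.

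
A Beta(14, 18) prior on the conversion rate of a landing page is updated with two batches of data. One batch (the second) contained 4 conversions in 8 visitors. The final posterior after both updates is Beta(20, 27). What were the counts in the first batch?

Because Beta–binomial updating is additive in the counts, the combined data contributed (α_post−α_prior, β_post−β_prior) successes and failures.
Total across both batches: 20−14=6 conversions, 27−18=9 bounces.
Subtract the second batch: 6−4=2 conversions and 9−4=5 bounces.

2 conversions and 5 bounces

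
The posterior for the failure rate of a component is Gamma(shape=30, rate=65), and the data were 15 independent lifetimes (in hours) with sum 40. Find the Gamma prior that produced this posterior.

Gamma(shape=15, rate=25)

For an exponential likelihood with a Gamma(α, β) prior on the rate, n observations with total T give posterior Gamma(α+n, β+T).
So α = 30 − 15 = 15 and β = 65 − 40 = 25.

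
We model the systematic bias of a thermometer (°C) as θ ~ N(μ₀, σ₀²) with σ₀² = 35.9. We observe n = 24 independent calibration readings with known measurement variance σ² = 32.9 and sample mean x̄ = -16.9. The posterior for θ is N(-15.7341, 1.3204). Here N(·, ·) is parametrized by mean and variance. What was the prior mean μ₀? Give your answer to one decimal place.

The posterior mean is a precision-weighted average: μ_n = (τ₀μ₀ + τ_data·x̄)/(τ₀+τ_data), with τ₀=1/σ₀² and τ_data=n/σ².
Here τ₀ = 1/35.9 = 0.027855 and τ_data = 24/32.9 = 0.729483, so τ_n = 0.757338.
Rearranging for μ₀: μ₀ = (μ_n·τ_n − τ_data·x̄)/τ₀ = (-15.7341·0.757338 − 0.729483·-16.9) / 0.027855 = 0.412231/0.027855 ≈ 14.8.

μ₀ = 14.8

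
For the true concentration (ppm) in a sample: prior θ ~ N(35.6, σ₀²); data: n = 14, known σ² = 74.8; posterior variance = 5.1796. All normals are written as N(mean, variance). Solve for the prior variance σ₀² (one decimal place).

For the Normal–Normal model with known σ², precisions add: τ_n = τ₀ + n/σ².
So 1/σ₀² = 1/5.1796 − 14/74.8 = 0.193065 − 0.187166 = 0.005899.
Hence σ₀² = 1/0.005899 ≈ 169.5.

σ₀² = 169.5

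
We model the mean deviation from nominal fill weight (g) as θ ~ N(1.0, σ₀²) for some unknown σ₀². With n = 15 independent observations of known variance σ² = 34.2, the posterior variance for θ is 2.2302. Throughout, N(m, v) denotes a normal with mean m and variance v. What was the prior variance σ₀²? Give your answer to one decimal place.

σ₀² = 102.1

Posterior precision equals prior precision plus data precision: 1/σ_n² = 1/σ₀² + n/σ².
So 1/σ₀² = 1/2.2302 − 15/34.2 = 0.448390 − 0.438596 = 0.009794.
Hence σ₀² = 1/0.009794 ≈ 102.1.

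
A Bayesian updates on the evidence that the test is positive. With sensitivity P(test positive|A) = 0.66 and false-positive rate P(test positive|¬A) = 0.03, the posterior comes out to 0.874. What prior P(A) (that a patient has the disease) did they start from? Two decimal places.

P(A) = 0.24

Bayes' rule in odds form gives O(A|E) = O(A)·[P(E|A)/P(E|¬A)], hence O(A) = O(A|E)/LR.
Posterior odds = 0.874/(1−0.874) = 6.9365. LR = 0.66/0.03 = 22.0000.
Prior odds = 6.9365/22.0000 = 0.3153, so P(A) = 0.3153/(1+0.3153) ≈ 0.24.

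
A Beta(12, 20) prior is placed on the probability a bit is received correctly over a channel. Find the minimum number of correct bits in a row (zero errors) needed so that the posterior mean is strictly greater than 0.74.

After k correct bits and 0 errors the posterior is Beta(12+k, 20), with mean (12+k)/(12+20+k).
Set (12+k)/(32+k) > 0.74 and solve: k > (0.74·32 − 12)/(1 − 0.74) = 44.923.
The smallest integer exceeding 44.923 is 45.

k = 45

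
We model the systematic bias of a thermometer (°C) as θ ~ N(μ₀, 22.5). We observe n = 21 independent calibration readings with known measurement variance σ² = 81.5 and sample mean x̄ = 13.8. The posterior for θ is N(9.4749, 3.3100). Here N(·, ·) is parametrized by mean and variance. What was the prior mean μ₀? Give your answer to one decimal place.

μ₀ = -15.6

With known observation variance, the Normal–Normal posterior has precision τ_n = τ₀ + n/σ² and mean μ_n = (τ₀μ₀ + (n/σ²)x̄)/τ_n.
Here τ₀ = 1/22.5 = 0.044444 and τ_data = 21/81.5 = 0.257669, so τ_n = 0.302113.
Rearranging for μ₀: μ₀ = (μ_n·τ_n − τ_data·x̄)/τ₀ = (9.4749·0.302113 − 0.257669·13.8) / 0.044444 = -0.693342/0.044444 ≈ -15.6.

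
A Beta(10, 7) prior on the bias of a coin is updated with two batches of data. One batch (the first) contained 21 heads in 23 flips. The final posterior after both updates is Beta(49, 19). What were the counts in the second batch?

18 heads and 10 tails

Sequential conjugate updates are equivalent to a single update on the pooled data, so total successes = posterior α − prior α and total failures = posterior β − prior β.
Total across both batches: 49−10=39 heads, 19−7=12 tails.
Subtract the first batch: 39−21=18 heads and 12−2=10 tails.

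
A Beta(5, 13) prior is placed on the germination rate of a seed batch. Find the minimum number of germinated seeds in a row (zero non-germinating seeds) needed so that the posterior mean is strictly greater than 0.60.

After k germinated seeds and 0 non-germinating seeds the posterior is Beta(5+k, 13), with mean (5+k)/(5+13+k).
Set (5+k)/(18+k) > 0.60 and solve: k > (0.60·18 − 5)/(1 − 0.60) = 14.500.
The smallest integer exceeding 14.500 is 15, and checking k=15: (20)/(33) = 0.6061 > 0.60.

k = 15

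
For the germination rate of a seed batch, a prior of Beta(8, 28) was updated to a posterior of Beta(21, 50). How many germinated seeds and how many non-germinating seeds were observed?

Beta is conjugate to the binomial likelihood: posterior = Beta(α+s, β+f).
So s = 21 − 8 = 13 and f = 50 − 28 = 22.

13 germinated seeds and 22 non-germinating seeds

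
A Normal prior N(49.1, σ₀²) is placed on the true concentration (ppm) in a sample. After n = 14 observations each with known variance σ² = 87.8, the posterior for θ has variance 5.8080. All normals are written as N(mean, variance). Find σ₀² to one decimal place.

For the Normal–Normal model with known σ², precisions add: τ_n = τ₀ + n/σ².
So 1/σ₀² = 1/5.8080 − 14/87.8 = 0.172176 − 0.159453 = 0.012723.
Hence σ₀² = 1/0.012723 ≈ 78.6.

σ₀² = 78.6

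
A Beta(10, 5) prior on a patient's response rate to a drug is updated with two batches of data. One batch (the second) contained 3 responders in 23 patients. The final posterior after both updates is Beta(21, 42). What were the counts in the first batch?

Because Beta–binomial updating is additive in the counts, the combined data contributed (α_post−α_prior, β_post−β_prior) successes and failures.
Total across both batches: 21−10=11 responders, 42−5=37 non-responders.
Subtract the second batch: 11−3=8 responders and 37−20=17 non-responders.

8 responders and 17 non-responders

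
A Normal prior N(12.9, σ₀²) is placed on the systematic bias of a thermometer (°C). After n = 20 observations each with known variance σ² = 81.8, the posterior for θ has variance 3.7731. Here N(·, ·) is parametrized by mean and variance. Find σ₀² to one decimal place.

For the Normal–Normal model with known σ², precisions add: τ_n = τ₀ + n/σ².
So 1/σ₀² = 1/3.7731 − 20/81.8 = 0.265034 − 0.244499 = 0.020535.
Hence σ₀² = 1/0.020535 ≈ 48.7.

σ₀² = 48.7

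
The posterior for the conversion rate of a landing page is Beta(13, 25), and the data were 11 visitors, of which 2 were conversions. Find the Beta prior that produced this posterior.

Beta(11, 16)

Under Beta–binomial conjugacy the posterior parameters are (a+s, b+f).
Subtract the data counts: 13−2=11, 25−9=16.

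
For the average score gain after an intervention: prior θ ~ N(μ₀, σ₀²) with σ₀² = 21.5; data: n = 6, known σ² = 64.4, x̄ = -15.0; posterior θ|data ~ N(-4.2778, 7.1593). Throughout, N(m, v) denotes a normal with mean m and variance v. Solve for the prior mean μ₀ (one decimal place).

μ₀ = 17.2

The posterior mean is a precision-weighted average: μ_n = (τ₀μ₀ + τ_data·x̄)/(τ₀+τ_data), with τ₀=1/σ₀² and τ_data=n/σ².
Here τ₀ = 1/21.5 = 0.046512 and τ_data = 6/64.4 = 0.093168, so τ_n = 0.139680.
Rearranging for μ₀: μ₀ = (μ_n·τ_n − τ_data·x̄)/τ₀ = (-4.2778·0.139680 − 0.093168·-15.0) / 0.046512 = 0.799997/0.046512 ≈ 17.2.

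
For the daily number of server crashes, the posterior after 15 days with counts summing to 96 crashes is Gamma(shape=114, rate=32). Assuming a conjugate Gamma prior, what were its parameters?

Gamma(shape=18, rate=17)

Gamma–Poisson conjugacy: posterior shape = α + Σxᵢ, posterior rate = β + n.
So α = 114 − 96 = 18 and β = 32 − 15 = 17.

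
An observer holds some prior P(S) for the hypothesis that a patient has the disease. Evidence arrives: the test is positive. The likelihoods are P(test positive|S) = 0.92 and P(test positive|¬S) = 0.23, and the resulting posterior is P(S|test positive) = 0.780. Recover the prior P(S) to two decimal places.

In odds form, posterior odds = prior odds × likelihood ratio, so prior odds = posterior odds ÷ LR.
Posterior odds = 0.780/(1−0.780) = 3.5455. LR = 0.92/0.23 = 4.0000.
Prior odds = 3.5455/4.0000 = 0.8864, so P(S) = 0.8864/(1+0.8864) ≈ 0.47.

P(S) = 0.47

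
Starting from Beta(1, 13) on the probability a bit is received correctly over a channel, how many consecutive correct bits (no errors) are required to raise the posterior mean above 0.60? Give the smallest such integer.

After k correct bits and 0 errors the posterior is Beta(1+k, 13), with mean (1+k)/(1+13+k).
Set (1+k)/(14+k) > 0.60 and solve: k > (0.60·14 − 1)/(1 − 0.60) = 18.500.
The smallest integer exceeding 18.500 is 19, and checking k=19: (20)/(33) = 0.6061 > 0.60.

k = 19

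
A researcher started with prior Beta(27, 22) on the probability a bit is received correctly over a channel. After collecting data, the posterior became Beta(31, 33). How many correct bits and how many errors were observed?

4 correct bits and 11 errors

Beta is conjugate to the binomial likelihood: posterior = Beta(a+s, b+f).
Match parameters: s=31−27=4, f=33−22=11.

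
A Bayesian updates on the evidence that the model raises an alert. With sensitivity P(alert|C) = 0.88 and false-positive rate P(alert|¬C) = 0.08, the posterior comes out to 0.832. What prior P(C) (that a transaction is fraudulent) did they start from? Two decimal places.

Bayes' rule in odds form gives O(C|E) = O(C)·[P(E|C)/P(E|¬C)], hence O(C) = O(C|E)/LR.
Posterior odds = 0.832/(1−0.832) = 4.9524. LR = 0.88/0.08 = 11.0000.
Prior odds = 4.9524/11.0000 = 0.4502, so P(C) = 0.4502/(1+0.4502) ≈ 0.31.

P(C) = 0.31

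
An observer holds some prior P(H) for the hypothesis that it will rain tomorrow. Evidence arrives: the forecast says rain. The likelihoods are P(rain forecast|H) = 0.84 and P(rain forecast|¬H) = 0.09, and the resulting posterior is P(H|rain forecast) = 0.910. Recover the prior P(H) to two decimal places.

In odds form, posterior odds = prior odds × likelihood ratio, so prior odds = posterior odds ÷ LR.
Posterior odds = 0.910/(1−0.910) = 10.1111. LR = 0.84/0.09 = 9.3333.
Prior odds = 10.1111/9.3333 = 1.0833, so P(H) = 1.0833/(1+1.0833) ≈ 0.52.

P(H) = 0.52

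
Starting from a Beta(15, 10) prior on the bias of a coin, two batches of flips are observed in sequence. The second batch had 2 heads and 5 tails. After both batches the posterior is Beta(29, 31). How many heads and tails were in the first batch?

12 heads and 16 tails

Because Beta–binomial updating is additive in the counts, the combined data contributed (α_post−α_prior, β_post−β_prior) successes and failures.
Total across both batches: 29−15=14 heads, 31−10=21 tails.
Subtract the second batch: 14−2=12 heads and 21−5=16 tails.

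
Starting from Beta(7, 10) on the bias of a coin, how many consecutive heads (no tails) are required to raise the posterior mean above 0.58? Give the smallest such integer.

k = 7

After k heads and 0 tails the posterior is Beta(7+k, 10), with mean (7+k)/(7+10+k).
Set (7+k)/(17+k) > 0.58 and solve: k > (0.58·17 − 7)/(1 − 0.58) = 6.810.
The smallest integer exceeding 6.810 is 7.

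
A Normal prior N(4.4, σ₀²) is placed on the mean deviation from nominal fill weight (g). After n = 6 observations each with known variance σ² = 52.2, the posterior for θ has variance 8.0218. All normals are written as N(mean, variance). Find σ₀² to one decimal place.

σ₀² = 102.9

For the Normal–Normal model with known σ², precisions add: τ_n = τ₀ + n/σ².
So 1/σ₀² = 1/8.0218 − 6/52.2 = 0.124660 − 0.114943 = 0.009717.
Hence σ₀² = 1/0.009717 ≈ 102.9.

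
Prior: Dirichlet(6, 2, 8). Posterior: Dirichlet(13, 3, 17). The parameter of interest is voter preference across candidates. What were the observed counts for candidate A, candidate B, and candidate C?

For a Dirichlet(α) prior with multinomial counts c, the posterior is Dirichlet(α + c) componentwise.
Counts are posterior − prior componentwise: 13−6=7, 3−2=1, 17−8=9.

counts (7, 1, 9)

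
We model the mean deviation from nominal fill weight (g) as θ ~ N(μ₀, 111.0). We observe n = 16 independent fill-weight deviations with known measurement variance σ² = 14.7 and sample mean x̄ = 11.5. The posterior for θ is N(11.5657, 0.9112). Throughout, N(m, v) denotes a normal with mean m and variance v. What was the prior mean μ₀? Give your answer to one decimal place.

With known observation variance, the Normal–Normal posterior has precision τ_n = τ₀ + n/σ² and mean μ_n = (τ₀μ₀ + (n/σ²)x̄)/τ_n.
Here τ₀ = 1/111.0 = 0.009009 and τ_data = 16/14.7 = 1.088435, so τ_n = 1.097444.
Rearranging for μ₀: μ₀ = (μ_n·τ_n − τ_data·x̄)/τ₀ = (11.5657·1.097444 − 1.088435·11.5) / 0.009009 = 0.175706/0.009009 ≈ 19.5.

μ₀ = 19.5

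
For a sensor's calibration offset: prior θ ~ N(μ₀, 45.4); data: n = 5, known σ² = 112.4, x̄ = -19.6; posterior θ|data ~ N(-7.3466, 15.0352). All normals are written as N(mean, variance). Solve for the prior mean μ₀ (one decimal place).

μ₀ = 17.4

With known observation variance, the Normal–Normal posterior has precision τ_n = τ₀ + n/σ² and mean μ_n = (τ₀μ₀ + (n/σ²)x̄)/τ_n.
Here τ₀ = 1/45.4 = 0.022026 and τ_data = 5/112.4 = 0.044484, so τ_n = 0.066510.
Rearranging for μ₀: μ₀ = (μ_n·τ_n − τ_data·x̄)/τ₀ = (-7.3466·0.066510 − 0.044484·-19.6) / 0.022026 = 0.383264/0.022026 ≈ 17.4.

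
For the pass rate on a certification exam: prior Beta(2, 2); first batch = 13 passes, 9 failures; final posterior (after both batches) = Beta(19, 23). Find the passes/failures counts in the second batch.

4 passes and 12 failures

Because Beta–binomial updating is additive in the counts, the combined data contributed (α_post−α_prior, β_post−β_prior) successes and failures.
Total across both batches: 19−2=17 passes, 23−2=21 failures.
Subtract the first batch: 17−13=4 passes and 21−9=12 failures.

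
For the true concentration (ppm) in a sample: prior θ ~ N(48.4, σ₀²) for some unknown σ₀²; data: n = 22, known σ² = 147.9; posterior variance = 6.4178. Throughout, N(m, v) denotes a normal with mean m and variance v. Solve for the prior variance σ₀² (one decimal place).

For the Normal–Normal model with known σ², precisions add: τ_n = τ₀ + n/σ².
So 1/σ₀² = 1/6.4178 − 22/147.9 = 0.155817 − 0.148749 = 0.007068.
Hence σ₀² = 1/0.007068 ≈ 141.5.

σ₀² = 141.5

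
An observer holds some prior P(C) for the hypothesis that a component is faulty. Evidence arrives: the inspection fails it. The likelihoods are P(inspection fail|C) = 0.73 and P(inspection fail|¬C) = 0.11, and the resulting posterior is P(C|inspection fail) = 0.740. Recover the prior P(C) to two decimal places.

P(C) = 0.30

In odds form, posterior odds = prior odds × likelihood ratio, so prior odds = posterior odds ÷ LR.
Posterior odds = 0.740/(1−0.740) = 2.8462. LR = 0.73/0.11 = 6.6364.
Prior odds = 2.8462/6.6364 = 0.4289, so P(C) = 0.4289/(1+0.4289) ≈ 0.30.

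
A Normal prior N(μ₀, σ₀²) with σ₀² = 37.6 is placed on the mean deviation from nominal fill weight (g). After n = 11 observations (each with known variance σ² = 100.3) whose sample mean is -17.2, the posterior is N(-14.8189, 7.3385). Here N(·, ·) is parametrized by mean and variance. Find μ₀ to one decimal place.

The posterior mean is a precision-weighted average: μ_n = (τ₀μ₀ + τ_data·x̄)/(τ₀+τ_data), with τ₀=1/σ₀² and τ_data=n/σ².
Here τ₀ = 1/37.6 = 0.026596 and τ_data = 11/100.3 = 0.109671, so τ_n = 0.136267.
Rearranging for μ₀: μ₀ = (μ_n·τ_n − τ_data·x̄)/τ₀ = (-14.8189·0.136267 − 0.109671·-17.2) / 0.026596 = -0.132986/0.026596 ≈ -5.0.

μ₀ = -5.0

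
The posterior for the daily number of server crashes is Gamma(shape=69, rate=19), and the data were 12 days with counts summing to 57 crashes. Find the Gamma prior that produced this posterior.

Gamma(shape=12, rate=7)

Gamma–Poisson conjugacy: posterior shape = α + Σxᵢ, posterior rate = β + n.
So α = 69 − 57 = 12 and β = 19 − 12 = 7.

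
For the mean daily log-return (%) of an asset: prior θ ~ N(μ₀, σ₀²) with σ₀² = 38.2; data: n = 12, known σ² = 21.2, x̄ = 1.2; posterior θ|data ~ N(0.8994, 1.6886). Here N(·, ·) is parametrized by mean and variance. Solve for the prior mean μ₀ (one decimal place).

With known observation variance, the Normal–Normal posterior has precision τ_n = τ₀ + n/σ² and mean μ_n = (τ₀μ₀ + (n/σ²)x̄)/τ_n.
Here τ₀ = 1/38.2 = 0.026178 and τ_data = 12/21.2 = 0.566038, so τ_n = 0.592216.
Rearranging for μ₀: μ₀ = (μ_n·τ_n − τ_data·x̄)/τ₀ = (0.8994·0.592216 − 0.566038·1.2) / 0.026178 = -0.146607/0.026178 ≈ -5.6.

μ₀ = -5.6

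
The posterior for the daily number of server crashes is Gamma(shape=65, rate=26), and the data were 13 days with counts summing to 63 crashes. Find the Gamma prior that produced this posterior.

Gamma(shape=2, rate=13)

A Gamma(α, β) prior (rate parametrization) on a Poisson rate with n observations summing to S gives posterior Gamma(α+S, β+n).
So α = 65 − 63 = 2 and β = 26 − 13 = 13.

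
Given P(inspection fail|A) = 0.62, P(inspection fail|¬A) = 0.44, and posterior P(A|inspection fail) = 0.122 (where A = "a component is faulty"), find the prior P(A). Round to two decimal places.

P(A) = 0.09

In odds form, posterior odds = prior odds × likelihood ratio, so prior odds = posterior odds ÷ LR.
Posterior odds = 0.122/(1−0.122) = 0.1390. LR = 0.62/0.44 = 1.4091.
Prior odds = 0.1390/1.4091 = 0.0986, so P(A) = 0.0986/(1+0.0986) ≈ 0.09.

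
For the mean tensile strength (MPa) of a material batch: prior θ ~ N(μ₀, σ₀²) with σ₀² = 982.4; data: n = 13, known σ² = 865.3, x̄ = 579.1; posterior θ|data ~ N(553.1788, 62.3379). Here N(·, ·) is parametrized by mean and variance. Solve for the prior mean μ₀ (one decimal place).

With known observation variance, the Normal–Normal posterior has precision τ_n = τ₀ + n/σ² and mean μ_n = (τ₀μ₀ + (n/σ²)x̄)/τ_n.
Here τ₀ = 1/982.4 = 0.001018 and τ_data = 13/865.3 = 0.015024, so τ_n = 0.016042.
Rearranging for μ₀: μ₀ = (μ_n·τ_n − τ_data·x̄)/τ₀ = (553.1788·0.016042 − 0.015024·579.1) / 0.001018 = 0.173696/0.001018 ≈ 170.6.

μ₀ = 170.6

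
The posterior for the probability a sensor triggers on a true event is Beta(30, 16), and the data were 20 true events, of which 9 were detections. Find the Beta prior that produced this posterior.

Beta(21, 5)

Under Beta–binomial conjugacy the posterior parameters are (α+s, β+f).
So α = 30 − 9 = 21 and β = 16 − 11 = 5.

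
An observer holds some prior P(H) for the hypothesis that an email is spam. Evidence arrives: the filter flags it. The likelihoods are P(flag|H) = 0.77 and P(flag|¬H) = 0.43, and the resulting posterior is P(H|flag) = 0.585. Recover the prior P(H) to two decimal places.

P(H) = 0.44

In odds form, posterior odds = prior odds × likelihood ratio, so prior odds = posterior odds ÷ LR.
Posterior odds = 0.585/(1−0.585) = 1.4096. LR = 0.77/0.43 = 1.7907.
Prior odds = 1.4096/1.7907 = 0.7872, so P(H) = 0.7872/(1+0.7872) ≈ 0.44.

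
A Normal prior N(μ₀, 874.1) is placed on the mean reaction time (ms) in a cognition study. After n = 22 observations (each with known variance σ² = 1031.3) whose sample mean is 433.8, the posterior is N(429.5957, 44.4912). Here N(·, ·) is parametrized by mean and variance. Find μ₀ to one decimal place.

μ₀ = 351.2

The posterior mean is a precision-weighted average: μ_n = (τ₀μ₀ + τ_data·x̄)/(τ₀+τ_data), with τ₀=1/σ₀² and τ_data=n/σ².
Here τ₀ = 1/874.1 = 0.001144 and τ_data = 22/1031.3 = 0.021332, so τ_n = 0.022476.
Rearranging for μ₀: μ₀ = (μ_n·τ_n − τ_data·x̄)/τ₀ = (429.5957·0.022476 − 0.021332·433.8) / 0.001144 = 0.401771/0.001144 ≈ 351.2.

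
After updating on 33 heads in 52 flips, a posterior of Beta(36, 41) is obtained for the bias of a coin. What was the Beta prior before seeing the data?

Beta is conjugate to the binomial likelihood: posterior = Beta(α+s, β+f).
Subtract the data counts: 36−33=3, 41−19=22.

Beta(3, 22)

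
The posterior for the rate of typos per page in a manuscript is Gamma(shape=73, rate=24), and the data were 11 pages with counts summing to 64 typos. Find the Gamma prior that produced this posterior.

Gamma(shape=9, rate=13)

Gamma–Poisson conjugacy: posterior shape = α + Σxᵢ, posterior rate = β + n.
So α = 73 − 64 = 9 and β = 24 − 11 = 13.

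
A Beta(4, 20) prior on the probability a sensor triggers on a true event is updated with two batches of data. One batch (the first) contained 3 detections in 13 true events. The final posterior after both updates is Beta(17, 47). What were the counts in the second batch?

Because Beta–binomial updating is additive in the counts, the combined data contributed (α_post−α_prior, β_post−β_prior) successes and failures.
Total across both batches: 17−4=13 detections, 47−20=27 misses.
Subtract the first batch: 13−3=10 detections and 27−10=17 misses.

10 detections and 17 misses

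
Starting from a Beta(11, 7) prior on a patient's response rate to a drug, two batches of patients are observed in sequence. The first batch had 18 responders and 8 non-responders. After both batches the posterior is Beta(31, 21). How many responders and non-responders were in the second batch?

Sequential conjugate updates are equivalent to a single update on the pooled data, so total successes = posterior α − prior α and total failures = posterior β − prior β.
Total across both batches: 31−11=20 responders, 21−7=14 non-responders.
Subtract the first batch: 20−18=2 responders and 14−8=6 non-responders.

2 responders and 6 non-responders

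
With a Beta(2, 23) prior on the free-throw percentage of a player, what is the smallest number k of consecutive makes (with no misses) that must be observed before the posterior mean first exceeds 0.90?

After k makes and 0 misses the posterior is Beta(2+k, 23), with mean (2+k)/(2+23+k).
Set (2+k)/(25+k) > 0.90 and solve: k > (0.90·25 − 2)/(1 − 0.90) = 205.000.
The smallest integer exceeding 205.000 is 206, and checking k=206: (208)/(231) = 0.9004 > 0.90.

k = 206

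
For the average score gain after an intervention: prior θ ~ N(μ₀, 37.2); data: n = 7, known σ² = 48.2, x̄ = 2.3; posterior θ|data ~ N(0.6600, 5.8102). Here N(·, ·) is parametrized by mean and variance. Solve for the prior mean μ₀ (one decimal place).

With known observation variance, the Normal–Normal posterior has precision τ_n = τ₀ + n/σ² and mean μ_n = (τ₀μ₀ + (n/σ²)x̄)/τ_n.
Here τ₀ = 1/37.2 = 0.026882 and τ_data = 7/48.2 = 0.145228, so τ_n = 0.172110.
Rearranging for μ₀: μ₀ = (μ_n·τ_n − τ_data·x̄)/τ₀ = (0.6600·0.172110 − 0.145228·2.3) / 0.026882 = -0.220432/0.026882 ≈ -8.2.

μ₀ = -8.2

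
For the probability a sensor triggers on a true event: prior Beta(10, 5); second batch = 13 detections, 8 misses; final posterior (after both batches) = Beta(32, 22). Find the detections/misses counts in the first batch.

9 detections and 9 misses

Sequential conjugate updates are equivalent to a single update on the pooled data, so total successes = posterior α − prior α and total failures = posterior β − prior β.
Total across both batches: 32−10=22 detections, 22−5=17 misses.
Subtract the second batch: 22−13=9 detections and 17−8=9 misses.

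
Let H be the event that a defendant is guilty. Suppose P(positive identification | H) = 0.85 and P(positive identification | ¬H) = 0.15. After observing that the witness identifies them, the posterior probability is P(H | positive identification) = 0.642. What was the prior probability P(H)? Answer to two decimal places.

P(H) = 0.24

Bayes' rule in odds form gives O(H|E) = O(H)·[P(E|H)/P(E|¬H)], hence O(H) = O(H|E)/LR.
Posterior odds = 0.642/(1−0.642) = 1.7933. LR = 0.85/0.15 = 5.6667.
Prior odds = 1.7933/5.6667 = 0.3165, so P(H) = 0.3165/(1+0.3165) ≈ 0.24.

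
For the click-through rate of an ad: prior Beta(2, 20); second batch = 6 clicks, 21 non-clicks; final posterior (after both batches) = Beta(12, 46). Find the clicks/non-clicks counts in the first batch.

4 clicks and 5 non-clicks

Sequential conjugate updates are equivalent to a single update on the pooled data, so total successes = posterior α − prior α and total failures = posterior β − prior β.
Total across both batches: 12−2=10 clicks, 46−20=26 non-clicks.
Subtract the second batch: 10−6=4 clicks and 26−21=5 non-clicks.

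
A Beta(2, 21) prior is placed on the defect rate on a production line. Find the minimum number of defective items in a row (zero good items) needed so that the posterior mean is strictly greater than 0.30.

k = 8

After k defective items and 0 good items the posterior is Beta(2+k, 21), with mean (2+k)/(2+21+k).
Set (2+k)/(23+k) > 0.30 and solve: k > (0.30·23 − 2)/(1 − 0.30) = 7.000.
The smallest integer exceeding 7.000 is 8.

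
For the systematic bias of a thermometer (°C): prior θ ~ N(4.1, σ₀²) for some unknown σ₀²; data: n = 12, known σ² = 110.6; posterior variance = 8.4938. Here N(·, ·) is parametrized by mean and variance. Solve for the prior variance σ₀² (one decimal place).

σ₀² = 108.3

For the Normal–Normal model with known σ², precisions add: τ_n = τ₀ + n/σ².
So 1/σ₀² = 1/8.4938 − 12/110.6 = 0.117733 − 0.108499 = 0.009234.
Hence σ₀² = 1/0.009234 ≈ 108.3.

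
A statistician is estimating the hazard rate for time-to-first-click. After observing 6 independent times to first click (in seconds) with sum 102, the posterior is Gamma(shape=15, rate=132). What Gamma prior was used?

Gamma(shape=9, rate=30)

Gamma–exponential conjugacy: posterior shape = α + n, posterior rate = β + Σtᵢ.
So α = 15 − 6 = 9 and β = 132 − 102 = 30.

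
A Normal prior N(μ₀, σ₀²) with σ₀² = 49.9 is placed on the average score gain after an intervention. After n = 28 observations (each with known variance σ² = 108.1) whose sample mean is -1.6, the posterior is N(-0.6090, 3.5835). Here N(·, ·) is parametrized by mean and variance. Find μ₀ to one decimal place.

With known observation variance, the Normal–Normal posterior has precision τ_n = τ₀ + n/σ² and mean μ_n = (τ₀μ₀ + (n/σ²)x̄)/τ_n.
Here τ₀ = 1/49.9 = 0.020040 and τ_data = 28/108.1 = 0.259019, so τ_n = 0.279059.
Rearranging for μ₀: μ₀ = (μ_n·τ_n − τ_data·x̄)/τ₀ = (-0.6090·0.279059 − 0.259019·-1.6) / 0.020040 = 0.244483/0.020040 ≈ 12.2.

μ₀ = 12.2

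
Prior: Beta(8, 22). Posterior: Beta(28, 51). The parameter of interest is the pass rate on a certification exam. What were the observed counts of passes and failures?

20 passes and 29 failures

Beta is conjugate to the binomial likelihood: posterior = Beta(a+s, b+f).
So s = 28 − 8 = 20 and f = 51 − 22 = 29.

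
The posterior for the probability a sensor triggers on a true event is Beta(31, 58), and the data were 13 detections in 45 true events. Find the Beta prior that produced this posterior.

Beta(18, 26)

A Beta(a, b) prior with s successes and f failures in binomial data gives a Beta(a+s, b+f) posterior.
So a = 31 − 13 = 18 and b = 58 − 32 = 26.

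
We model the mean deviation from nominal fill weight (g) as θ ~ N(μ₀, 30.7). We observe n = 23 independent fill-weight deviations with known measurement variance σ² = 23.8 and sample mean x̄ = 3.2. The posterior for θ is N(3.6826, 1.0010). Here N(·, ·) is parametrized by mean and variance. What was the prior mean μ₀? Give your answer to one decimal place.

μ₀ = 18.0

The posterior mean is a precision-weighted average: μ_n = (τ₀μ₀ + τ_data·x̄)/(τ₀+τ_data), with τ₀=1/σ₀² and τ_data=n/σ².
Here τ₀ = 1/30.7 = 0.032573 and τ_data = 23/23.8 = 0.966387, so τ_n = 0.998960.
Rearranging for μ₀: μ₀ = (μ_n·τ_n − τ_data·x̄)/τ₀ = (3.6826·0.998960 − 0.966387·3.2) / 0.032573 = 0.586332/0.032573 ≈ 18.0.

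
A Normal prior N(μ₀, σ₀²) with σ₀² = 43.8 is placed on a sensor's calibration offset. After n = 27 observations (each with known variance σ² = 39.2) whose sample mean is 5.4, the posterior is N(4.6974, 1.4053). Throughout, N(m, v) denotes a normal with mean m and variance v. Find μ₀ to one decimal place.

The posterior mean is a precision-weighted average: μ_n = (τ₀μ₀ + τ_data·x̄)/(τ₀+τ_data), with τ₀=1/σ₀² and τ_data=n/σ².
Here τ₀ = 1/43.8 = 0.022831 and τ_data = 27/39.2 = 0.688776, so τ_n = 0.711607.
Rearranging for μ₀: μ₀ = (μ_n·τ_n − τ_data·x̄)/τ₀ = (4.6974·0.711607 − 0.688776·5.4) / 0.022831 = -0.376688/0.022831 ≈ -16.5.

μ₀ = -16.5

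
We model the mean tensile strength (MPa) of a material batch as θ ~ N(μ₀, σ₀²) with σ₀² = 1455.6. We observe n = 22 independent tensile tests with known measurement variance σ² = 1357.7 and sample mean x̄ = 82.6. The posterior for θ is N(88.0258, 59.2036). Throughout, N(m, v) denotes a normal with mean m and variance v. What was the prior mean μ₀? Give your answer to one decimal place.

μ₀ = 216.0

With known observation variance, the Normal–Normal posterior has precision τ_n = τ₀ + n/σ² and mean μ_n = (τ₀μ₀ + (n/σ²)x̄)/τ_n.
Here τ₀ = 1/1455.6 = 0.000687 and τ_data = 22/1357.7 = 0.016204, so τ_n = 0.016891.
Rearranging for μ₀: μ₀ = (μ_n·τ_n − τ_data·x̄)/τ₀ = (88.0258·0.016891 − 0.016204·82.6) / 0.000687 = 0.148393/0.000687 ≈ 216.0.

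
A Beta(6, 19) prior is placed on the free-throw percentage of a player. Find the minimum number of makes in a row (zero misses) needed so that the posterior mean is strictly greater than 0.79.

After k makes and 0 misses the posterior is Beta(6+k, 19), with mean (6+k)/(6+19+k).
Set (6+k)/(25+k) > 0.79 and solve: k > (0.79·25 − 6)/(1 − 0.79) = 65.476.
The smallest integer exceeding 65.476 is 66, and checking k=66: (72)/(91) = 0.7912 > 0.79.

k = 66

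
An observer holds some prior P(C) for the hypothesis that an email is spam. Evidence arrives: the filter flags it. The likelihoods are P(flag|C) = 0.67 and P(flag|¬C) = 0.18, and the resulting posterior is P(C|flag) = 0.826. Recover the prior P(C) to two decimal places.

P(C) = 0.56

In odds form, posterior odds = prior odds × likelihood ratio, so prior odds = posterior odds ÷ LR.
Posterior odds = 0.826/(1−0.826) = 4.7471. LR = 0.67/0.18 = 3.7222.
Prior odds = 4.7471/3.7222 = 1.2753, so P(C) = 1.2753/(1+1.2753) ≈ 0.56.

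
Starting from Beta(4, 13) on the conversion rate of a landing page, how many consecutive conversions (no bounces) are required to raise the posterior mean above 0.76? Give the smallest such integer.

After k conversions and 0 bounces the posterior is Beta(4+k, 13), with mean (4+k)/(4+13+k).
Set (4+k)/(17+k) > 0.76 and solve: k > (0.76·17 − 4)/(1 − 0.76) = 37.167.
The smallest integer exceeding 37.167 is 38.

k = 38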